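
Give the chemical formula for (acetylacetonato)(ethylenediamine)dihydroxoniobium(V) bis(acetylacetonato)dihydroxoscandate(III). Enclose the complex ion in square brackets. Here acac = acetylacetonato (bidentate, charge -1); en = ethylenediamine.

Cation [Nb…]: ligand charges -3, Nb(V) ⇒ ion charge 2+.
Anion [Sc…]: ligand charges -4, Sc(III) ⇒ ion charge 1−.
One 2+ cation requires 2 of the 1− anion.

[Nb(acac)(en)(OH)2][Sc(acac)2(OH)2]2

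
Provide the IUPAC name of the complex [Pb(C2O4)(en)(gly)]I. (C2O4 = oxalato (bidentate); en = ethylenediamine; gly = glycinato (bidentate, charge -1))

The 1 iodide counter-ion carries a total charge of -1, so each complex ion is 1+.
Ligand charges: 1×oxalato (-2 each), 1×ethylenediamine (neutral), 1×glycinato (-1 each); total -3. So Pb + (-3) = 1+, giving Pb = +4.
Ligands are named alphabetically: ethylenediamine before glycinato before oxalato.

(ethylenediamine)(glycinato)oxalatolead(IV) iodide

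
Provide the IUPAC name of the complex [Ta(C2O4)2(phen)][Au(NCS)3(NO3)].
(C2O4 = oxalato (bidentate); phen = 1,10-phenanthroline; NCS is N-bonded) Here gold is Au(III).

dioxalato(1,10-phenanthroline)tantalum(V) triisothiocyanatonitratoaurate(III)

Both ions are complex: the cation is named first with the plain metal name, the anion second with the -ate form; each ion's ligands are alphabetised independently.
Au is given as +3; the anion's ligand charges sum to -4, so the complex anion is 1−.
A 1:1 salt means the cation carries the equal and opposite charge, 1+.
Cation: ligand charges sum to -4; for the ion to be 1+, Ta = +5.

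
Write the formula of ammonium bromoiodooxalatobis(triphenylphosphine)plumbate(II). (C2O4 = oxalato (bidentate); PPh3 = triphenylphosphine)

(NH4)2[PbBr(C2O4)I(PPh3)2]

Ligands: 1 iodo (I, -1), 1 oxalato (C2O4, -2), 2 triphenylphosphine (PPh3, neutral), 1 bromo (Br, -1). Ligand charge sum = -4.
With Pb in oxidation state +2, the complex ion is [Pb...]^2−.
Charge balance with ammonium (+1) requires 1 complex ion per 2 ammonium.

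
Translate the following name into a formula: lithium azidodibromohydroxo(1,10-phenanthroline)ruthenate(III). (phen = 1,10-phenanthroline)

Ligands: 2 bromo (Br, -1), 1 1,10-phenanthroline (phen, neutral), 1 hydroxo (OH, -1), 1 azido (N3, -1). Ligand charge sum = -4.
With Ru in oxidation state +3, the complex ion is [Ru...]^1−.
Charge balance with lithium (+1) requires 1 complex ion per 1 lithium.

Li[RuBr2(N3)(OH)(phen)]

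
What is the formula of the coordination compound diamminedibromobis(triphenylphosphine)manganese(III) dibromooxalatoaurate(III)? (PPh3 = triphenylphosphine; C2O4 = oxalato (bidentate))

[MnBr2(NH3)2(PPh3)2][AuBr2(C2O4)]

Cation [Mn…]: ligand charges -2, Mn(III) ⇒ ion charge 1+.
Anion [Au…]: ligand charges -4, Au(III) ⇒ ion charge 1−.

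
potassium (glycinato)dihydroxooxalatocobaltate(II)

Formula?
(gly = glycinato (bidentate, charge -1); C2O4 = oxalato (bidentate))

Ligands: 2 hydroxo (OH, -1), 1 glycinato (gly, -1), 1 oxalato (C2O4, -2). Ligand charge sum = -5.
Charge balance with potassium (+1) requires 1 complex ion per 3 potassium.

K3[Co(C2O4)(gly)(OH)2]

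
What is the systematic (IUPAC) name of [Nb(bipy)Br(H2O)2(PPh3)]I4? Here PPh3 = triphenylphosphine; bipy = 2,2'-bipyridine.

The 4 iodide counter-ions carry a total charge of -4, so each complex ion is 4+.
Ligand charges: 1×bromo (-1 each), 1×triphenylphosphine (neutral), 2×aqua (neutral), 1×2,2'-bipyridine (neutral); total -1. So Nb + (-1) = 4+, giving Nb = +5.
Ligands are named alphabetically: aqua before bipyridine before bromo before triphenylphosphine.

diaqua(2,2'-bipyridine)bromo(triphenylphosphine)niobium(V) iodide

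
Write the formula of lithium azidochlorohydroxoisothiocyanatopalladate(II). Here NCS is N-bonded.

Ligands: 1 chloro (Cl, -1), 1 azido (N3, -1), 1 isothiocyanato (NCS, -1), 1 hydroxo (OH, -1). Ligand charge sum = -4.
Charge balance with lithium (+1) requires 1 complex ion per 2 lithium.

Li2[PdCl(N3)(NCS)(OH)]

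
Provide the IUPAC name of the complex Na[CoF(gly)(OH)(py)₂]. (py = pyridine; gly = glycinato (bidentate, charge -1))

sodium fluoro(glycinato)hydroxobis(pyridine)cobaltate(II)

The 1 sodium counter-ion carries a total charge of +1, so each complex ion is 1−.
Ligand charges: 1×fluoro (-1 each), 2×pyridine (neutral), 1×hydroxo (-1 each), 1×glycinato (-1 each); total -3. So Co + (-3) = 1−, giving Co = +2.
The complex ion is anionic, so cobalt takes the -ate form cobaltate(II).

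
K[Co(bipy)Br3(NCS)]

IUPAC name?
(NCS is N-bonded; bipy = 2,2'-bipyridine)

The 1 potassium counter-ion carries a total charge of +1, so each complex ion is 1−.
Ligand charges: 3×bromo (-1 each), 1×isothiocyanato (-1 each), 1×2,2'-bipyridine (neutral); total -4. So Co + (-4) = 1−, giving Co = +3.
The complex ion is anionic, so cobalt takes the -ate form cobaltate(III).

potassium (2,2'-bipyridine)tribromoisothiocyanatocobaltate(III)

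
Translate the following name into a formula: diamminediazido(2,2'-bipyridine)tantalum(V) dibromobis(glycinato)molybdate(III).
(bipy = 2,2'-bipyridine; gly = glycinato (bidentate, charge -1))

Cation [Ta…]: ligand charges -2, Ta(V) ⇒ ion charge 3+.
Anion [Mo…]: ligand charges -4, Mo(III) ⇒ ion charge 1−.

[Ta(bipy)(N3)2(NH3)2][MoBr2(gly)2]3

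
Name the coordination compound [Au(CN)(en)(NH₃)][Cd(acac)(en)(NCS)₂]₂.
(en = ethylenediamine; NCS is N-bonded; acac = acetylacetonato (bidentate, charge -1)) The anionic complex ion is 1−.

Both ions are complex: the cation is named first with the plain metal name, the anion second with the -ate form; each ion's ligands are alphabetised independently.
The complex anion is given as 1−; its ligand charges sum to -3, so Cd = +2.
With 2 anions per cation, the cation must be 2×1 = 2+.
Cation: ligand charges sum to -1; for the ion to be 2+, Au = +3.

amminecyano(ethylenediamine)gold(III) (acetylacetonato)(ethylenediamine)diisothiocyanatocadmate(II)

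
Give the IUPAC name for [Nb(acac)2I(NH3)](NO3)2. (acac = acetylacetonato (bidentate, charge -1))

The 2 nitrate counter-ions carry a total charge of -2, so each complex ion is 2+.
Ligand charges: 1×iodo (-1 each), 2×acetylacetonato (-1 each), 1×ammine (neutral); total -3. So Nb + (-3) = 2+, giving Nb = +5.
Ligands are named alphabetically: acetylacetonato before ammine before iodo.

bis(acetylacetonato)ammineiodoniobium(V) nitrate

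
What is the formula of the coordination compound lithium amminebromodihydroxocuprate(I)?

Li2[CuBr(NH3)(OH)2]

Ligands: 2 hydroxo (OH, -1), 1 ammine (NH3, neutral), 1 bromo (Br, -1). Ligand charge sum = -3.
Charge balance with lithium (+1) requires 1 complex ion per 2 lithium.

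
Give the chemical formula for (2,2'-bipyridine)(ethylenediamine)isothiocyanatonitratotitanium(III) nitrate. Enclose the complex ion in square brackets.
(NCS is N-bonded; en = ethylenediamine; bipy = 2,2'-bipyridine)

Ligands: 1 nitrato (NO3, -1), 1 isothiocyanato (NCS, -1), 1 ethylenediamine (en, neutral), 1 2,2'-bipyridine (bipy, neutral). Ligand charge sum = -2.
With Ti in oxidation state +3, the complex ion is [Ti...]^1+.
Charge balance with nitrate (-1) requires 1 complex ion per 1 nitrate.

[Ti(bipy)(en)(NCS)(NO3)]NO3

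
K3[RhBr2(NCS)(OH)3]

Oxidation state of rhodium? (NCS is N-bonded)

3 potassium outside the brackets (+1 each) → the complex ion is 3−.
Ligand charges: 2×Br = -2; 3×OH = -3; 1×NCS = -1; sum -6.
Rh + (-6) = 3− ⇒ Rh is +3.

+3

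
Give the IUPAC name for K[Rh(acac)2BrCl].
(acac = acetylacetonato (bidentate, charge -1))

potassium bis(acetylacetonato)bromochlororhodate(III)

The 1 potassium counter-ion carries a total charge of +1, so each complex ion is 1−.
Ligand charges: 1×bromo (-1 each), 1×chloro (-1 each), 2×acetylacetonato (-1 each); total -4. So Rh + (-4) = 1−, giving Rh = +3.
Ligands are named alphabetically: acetylacetonato before bromo before chloro.
The complex ion is anionic, so rhodium takes the -ate form rhodate(III).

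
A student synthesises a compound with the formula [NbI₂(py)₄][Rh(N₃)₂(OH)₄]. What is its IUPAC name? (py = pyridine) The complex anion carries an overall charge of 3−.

diiodotetrakis(pyridine)niobium(V) diazidotetrahydroxorhodate(III)

The complex anion is given as 3−; its ligand charges sum to -6, so Rh = +3.
A 1:1 salt means the cation carries the equal and opposite charge, 3+.
Cation: ligand charges sum to -2; for the ion to be 3+, Nb = +5.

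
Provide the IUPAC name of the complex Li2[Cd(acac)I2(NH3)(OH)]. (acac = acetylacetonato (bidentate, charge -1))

lithium (acetylacetonato)amminehydroxodiiodocadmate(II)

The 2 lithium counter-ions carry a total charge of +2, so each complex ion is 2−.
Ligand charges: 1×ammine (neutral), 2×iodo (-1 each), 1×acetylacetonato (-1 each), 1×hydroxo (-1 each); total -4. So Cd + (-4) = 2−, giving Cd = +2.
The complex ion is anionic, so cadmium takes the -ate form cadmate(II).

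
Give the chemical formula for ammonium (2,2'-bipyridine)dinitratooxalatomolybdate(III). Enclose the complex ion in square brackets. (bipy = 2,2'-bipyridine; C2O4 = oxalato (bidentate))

NH4[Mo(bipy)(C2O4)(NO3)2]

Ligands: 1 2,2'-bipyridine (bipy, neutral), 1 oxalato (C2O4, -2), 2 nitrato (NO3, -1). Ligand charge sum = -4.
Charge balance with ammonium (+1) requires 1 complex ion per 1 ammonium.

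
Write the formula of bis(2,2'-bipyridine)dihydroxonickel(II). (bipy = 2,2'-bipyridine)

Ligands: 2 2,2'-bipyridine (bipy, neutral), 2 hydroxo (OH, -1). Ligand charge sum = -2.
With Ni in oxidation state +2, the complex ion is [Ni...].

[Ni(bipy)2(OH)2]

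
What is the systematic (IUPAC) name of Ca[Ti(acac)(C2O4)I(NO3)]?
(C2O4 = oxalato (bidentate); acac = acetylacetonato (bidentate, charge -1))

calcium (acetylacetonato)iodonitratooxalatotitanate(III)

The 1 calcium counter-ion carries a total charge of +2, so each complex ion is 2−.
Ligand charges: 1×iodo (-1 each), 1×oxalato (-2 each), 1×nitrato (-1 each), 1×acetylacetonato (-1 each); total -5. So Ti + (-5) = 2−, giving Ti = +3.
Ligands are named alphabetically: acetylacetonato before iodo before nitrato before oxalato.
The complex ion is anionic, so titanium takes the -ate form titanate(III).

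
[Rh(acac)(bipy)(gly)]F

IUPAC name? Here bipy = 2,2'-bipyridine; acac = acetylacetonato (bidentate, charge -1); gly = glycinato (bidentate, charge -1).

(acetylacetonato)(2,2'-bipyridine)(glycinato)rhodium(III) fluoride

The 1 fluoride counter-ion carries a total charge of -1, so each complex ion is 1+.
Ligand charges: 1×2,2'-bipyridine (neutral), 1×acetylacetonato (-1 each), 1×glycinato (-1 each); total -2. So Rh + (-2) = 1+, giving Rh = +3.
Ligands are named alphabetically: acetylacetonato before bipyridine before glycinato.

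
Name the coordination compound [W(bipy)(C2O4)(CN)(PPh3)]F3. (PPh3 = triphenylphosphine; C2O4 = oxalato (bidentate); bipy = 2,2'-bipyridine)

(2,2'-bipyridine)cyanooxalato(triphenylphosphine)tungsten(VI) fluoride

The 3 fluoride counter-ions carry a total charge of -3, so each complex ion is 3+.
Ligand charges: 1×triphenylphosphine (neutral), 1×oxalato (-2 each), 1×2,2'-bipyridine (neutral), 1×cyano (-1 each); total -3. So W + (-3) = 3+, giving W = +6.
Ligands are named alphabetically: bipyridine before cyano before oxalato before triphenylphosphine.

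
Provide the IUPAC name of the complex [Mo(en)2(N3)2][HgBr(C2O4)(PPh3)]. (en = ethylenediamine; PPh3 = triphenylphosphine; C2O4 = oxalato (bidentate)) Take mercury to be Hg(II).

Hg is given as +2; the anion's ligand charges sum to -3, so the complex anion is 1−.
A 1:1 salt means the cation carries the equal and opposite charge, 1+.
Cation: ligand charges sum to -2; for the ion to be 1+, Mo = +3.

diazidobis(ethylenediamine)molybdenum(III) bromooxalato(triphenylphosphine)mercurate(II)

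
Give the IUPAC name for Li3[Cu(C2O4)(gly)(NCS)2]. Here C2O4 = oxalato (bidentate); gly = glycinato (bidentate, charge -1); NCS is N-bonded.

The 3 lithium counter-ions carry a total charge of +3, so each complex ion is 3−.
Ligand charges: 1×oxalato (-2 each), 1×glycinato (-1 each), 2×isothiocyanato (-1 each); total -5. So Cu + (-5) = 3−, giving Cu = +2.
Ligands are named alphabetically: glycinato before isothiocyanato before oxalato.
The complex ion is anionic, so copper takes the -ate form cuprate(II).

lithium (glycinato)diisothiocyanatooxalatocuprate(II)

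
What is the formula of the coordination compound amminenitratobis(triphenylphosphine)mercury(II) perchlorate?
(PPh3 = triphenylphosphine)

[Hg(NH3)(NO3)(PPh3)2]ClO4

Ligands: 1 nitrato (NO3, -1), 1 ammine (NH3, neutral), 2 triphenylphosphine (PPh3, neutral). Ligand charge sum = -1.
Charge balance with perchlorate (-1) requires 1 complex ion per 1 perchlorate.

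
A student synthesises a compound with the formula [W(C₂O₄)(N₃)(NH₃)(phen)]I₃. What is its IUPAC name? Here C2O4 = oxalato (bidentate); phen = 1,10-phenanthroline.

ammineazidooxalato(1,10-phenanthroline)tungsten(VI) iodide

The 3 iodide counter-ions carry a total charge of -3, so each complex ion is 3+.
Ligand charges: 1×azido (-1 each), 1×oxalato (-2 each), 1×1,10-phenanthroline (neutral), 1×ammine (neutral); total -3. So W + (-3) = 3+, giving W = +6.
Ligands are named alphabetically: ammine before azido before oxalato before phenanthroline.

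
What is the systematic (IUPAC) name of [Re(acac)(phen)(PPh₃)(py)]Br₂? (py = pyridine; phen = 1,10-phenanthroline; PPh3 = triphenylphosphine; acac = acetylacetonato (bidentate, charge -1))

(acetylacetonato)(1,10-phenanthroline)(pyridine)(triphenylphosphine)rhenium(III) bromide

The 2 bromide counter-ions carry a total charge of -2, so each complex ion is 2+.
Ligand charges: 1×pyridine (neutral), 1×1,10-phenanthroline (neutral), 1×triphenylphosphine (neutral), 1×acetylacetonato (-1 each); total -1. So Re + (-1) = 2+, giving Re = +3.
Ligands are named alphabetically: acetylacetonato before phenanthroline before pyridine before triphenylphosphine.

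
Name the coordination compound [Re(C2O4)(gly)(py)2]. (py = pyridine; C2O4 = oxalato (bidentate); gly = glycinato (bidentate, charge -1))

(glycinato)oxalatobis(pyridine)rhenium(III)

There is no counter-ion, so the complex is neutral overall.
Ligand charges: 2×pyridine (neutral), 1×oxalato (-2 each), 1×glycinato (-1 each); total -3. So Re + (-3) = 0, giving Re = +3.
Ligands are named alphabetically: glycinato before oxalato before pyridine.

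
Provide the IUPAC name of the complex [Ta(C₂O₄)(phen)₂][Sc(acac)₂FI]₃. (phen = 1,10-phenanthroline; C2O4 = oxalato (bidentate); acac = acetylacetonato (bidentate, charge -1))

Both ions are complex: the cation is named first with the plain metal name, the anion second with the -ate form; each ion's ligands are alphabetised independently.
Scandium is always +3 in its complexes; the anion's ligand charges sum to -4, so the complex anion is 1−.
With 3 anions per cation, the cation must be 3×1 = 3+.
Cation: ligand charges sum to -2; for the ion to be 3+, Ta = +5.

oxalatobis(1,10-phenanthroline)tantalum(V) bis(acetylacetonato)fluoroiodoscandate(III)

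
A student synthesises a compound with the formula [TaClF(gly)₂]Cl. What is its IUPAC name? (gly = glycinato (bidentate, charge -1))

The 1 chloride counter-ion carries a total charge of -1, so each complex ion is 1+.
Ligand charges: 2×glycinato (-1 each), 1×chloro (-1 each), 1×fluoro (-1 each); total -4. So Ta + (-4) = 1+, giving Ta = +5.
Ligands are named alphabetically: chloro before fluoro before glycinato.

chlorofluorobis(glycinato)tantalum(V) chloride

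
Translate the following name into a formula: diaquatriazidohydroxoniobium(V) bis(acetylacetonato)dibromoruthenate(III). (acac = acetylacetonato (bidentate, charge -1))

Cation [Nb…]: ligand charges -4, Nb(V) ⇒ ion charge 1+.
Anion [Ru…]: ligand charges -4, Ru(III) ⇒ ion charge 1−.
One 1+ cation balances one 1− anion.

[Nb(H2O)2(N3)3(OH)][Ru(acac)2Br2]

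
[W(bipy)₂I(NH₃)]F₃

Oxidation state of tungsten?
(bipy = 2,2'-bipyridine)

3 fluoride outside the brackets (-1 each) → the complex ion is 3+.
Ligand charges: 1×I = -1; 2×bipy neutral; 1×NH3 neutral; sum -1.
W + (-1) = 3+ ⇒ W is +4.

+4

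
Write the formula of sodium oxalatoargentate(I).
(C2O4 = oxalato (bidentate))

Na[Ag(C2O4)]

Ligands: 1 oxalato (C2O4, -2). Ligand charge sum = -2.
With Ag in oxidation state +1, the complex ion is [Ag...]^1−.
Charge balance with sodium (+1) requires 1 complex ion per 1 sodium.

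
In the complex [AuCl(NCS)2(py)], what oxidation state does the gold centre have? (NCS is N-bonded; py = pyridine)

+3

No counter-ion: the bracketed complex is neutral.
Ligand charges: 1×Cl = -1; 2×NCS = -2; 1×py neutral; sum -3.
Au + (-3) = 0 ⇒ Au is +3.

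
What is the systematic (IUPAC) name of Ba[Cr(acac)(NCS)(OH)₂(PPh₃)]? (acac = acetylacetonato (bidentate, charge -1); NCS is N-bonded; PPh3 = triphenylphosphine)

barium (acetylacetonato)dihydroxoisothiocyanato(triphenylphosphine)chromate(II)

The 1 barium counter-ion carries a total charge of +2, so each complex ion is 2−.
Ligand charges: 2×hydroxo (-1 each), 1×acetylacetonato (-1 each), 1×isothiocyanato (-1 each), 1×triphenylphosphine (neutral); total -4. So Cr + (-4) = 2−, giving Cr = +2.
Ligands are named alphabetically: acetylacetonato before hydroxo before isothiocyanato before triphenylphosphine.
The complex ion is anionic, so chromium takes the -ate form chromate(II).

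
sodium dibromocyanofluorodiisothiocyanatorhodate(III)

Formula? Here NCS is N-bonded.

Ligands: 2 bromo (Br, -1), 1 fluoro (F, -1), 1 cyano (CN, -1), 2 isothiocyanato (NCS, -1). Ligand charge sum = -6.
Charge balance with sodium (+1) requires 1 complex ion per 3 sodium.

Na3[RhBr2(CN)F(NCS)2]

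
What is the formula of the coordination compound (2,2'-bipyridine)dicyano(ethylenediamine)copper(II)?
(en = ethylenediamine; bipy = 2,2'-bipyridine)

Ligands: 1 ethylenediamine (en, neutral), 2 cyano (CN, -1), 1 2,2'-bipyridine (bipy, neutral). Ligand charge sum = -2.
With Cu in oxidation state +2, the complex ion is [Cu...].

[Cu(bipy)(CN)2(en)]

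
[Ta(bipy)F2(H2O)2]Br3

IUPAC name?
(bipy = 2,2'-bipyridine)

The 3 bromide counter-ions carry a total charge of -3, so each complex ion is 3+.
Ligand charges: 2×fluoro (-1 each), 2×aqua (neutral), 1×2,2'-bipyridine (neutral); total -2. So Ta + (-2) = 3+, giving Ta = +5.
Ligands are named alphabetically: aqua before bipyridine before fluoro.

diaqua(2,2'-bipyridine)difluorotantalum(V) bromide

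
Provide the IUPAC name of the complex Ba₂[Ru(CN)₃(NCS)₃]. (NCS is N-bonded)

barium tricyanotriisothiocyanatoruthenate(II)

The 2 barium counter-ions carry a total charge of +4, so each complex ion is 4−.
Ligand charges: 3×isothiocyanato (-1 each), 3×cyano (-1 each); total -6. So Ru + (-6) = 4−, giving Ru = +2.
Ligands are named alphabetically: cyano before isothiocyanato.
The complex ion is anionic, so ruthenium takes the -ate form ruthenate(II).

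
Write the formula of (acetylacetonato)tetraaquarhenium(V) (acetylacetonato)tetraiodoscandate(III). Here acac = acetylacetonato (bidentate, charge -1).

[Re(acac)(H2O)4][Sc(acac)I4]2

Cation [Re…]: ligand charges -1, Re(V) ⇒ ion charge 4+.
Anion [Sc…]: ligand charges -5, Sc(III) ⇒ ion charge 2−.
One 4+ cation requires 2 of the 2− anion.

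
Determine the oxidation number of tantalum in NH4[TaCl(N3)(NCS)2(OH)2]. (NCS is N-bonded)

+5

1 ammonium outside the brackets (+1 each) → the complex ion is 1−.
Ligand charges: 2×NCS = -2; 2×OH = -2; 1×N3 = -1; 1×Cl = -1; sum -6.
Ta + (-6) = 1− ⇒ Ta is +5.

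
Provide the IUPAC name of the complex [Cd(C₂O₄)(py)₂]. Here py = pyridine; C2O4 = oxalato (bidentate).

There is no counter-ion, so the complex is neutral overall.
Ligand charges: 2×pyridine (neutral), 1×oxalato (-2 each); total -2. So Cd + (-2) = 0, giving Cd = +2.
Ligands are named alphabetically: oxalato before pyridine.

oxalatobis(pyridine)cadmium(II)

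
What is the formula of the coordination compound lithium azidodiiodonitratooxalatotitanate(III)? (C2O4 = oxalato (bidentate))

Ligands: 1 azido (N3, -1), 1 nitrato (NO3, -1), 1 oxalato (C2O4, -2), 2 iodo (I, -1). Ligand charge sum = -6.
With Ti in oxidation state +3, the complex ion is [Ti...]^3−.
Charge balance with lithium (+1) requires 1 complex ion per 3 lithium.

Li3[Ti(C2O4)I2(N3)(NO3)]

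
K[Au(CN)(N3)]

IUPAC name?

potassium azidocyanoaurate(I)

The 1 potassium counter-ion carries a total charge of +1, so each complex ion is 1−.
Ligand charges: 1×cyano (-1 each), 1×azido (-1 each); total -2. So Au + (-2) = 1−, giving Au = +1.
The complex ion is anionic, so gold takes the -ate form aurate(I).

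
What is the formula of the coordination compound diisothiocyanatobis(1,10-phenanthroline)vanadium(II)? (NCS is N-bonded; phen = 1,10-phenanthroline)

Ligands: 2 isothiocyanato (NCS, -1), 2 1,10-phenanthroline (phen, neutral). Ligand charge sum = -2.
With V in oxidation state +2, the complex ion is [V...].

[V(NCS)2(phen)2]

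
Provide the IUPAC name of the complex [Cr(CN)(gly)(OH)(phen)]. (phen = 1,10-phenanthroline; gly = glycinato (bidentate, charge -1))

There is no counter-ion, so the complex is neutral overall.
Ligand charges: 1×cyano (-1 each), 1×hydroxo (-1 each), 1×1,10-phenanthroline (neutral), 1×glycinato (-1 each); total -3. So Cr + (-3) = 0, giving Cr = +3.
Ligands are named alphabetically: cyano before glycinato before hydroxo before phenanthroline.

cyano(glycinato)hydroxo(1,10-phenanthroline)chromium(III)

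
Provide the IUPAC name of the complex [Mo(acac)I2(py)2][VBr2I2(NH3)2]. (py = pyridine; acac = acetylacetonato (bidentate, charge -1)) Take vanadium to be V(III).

Both ions are complex: the cation is named first with the plain metal name, the anion second with the -ate form; each ion's ligands are alphabetised independently.
V is given as +3; the anion's ligand charges sum to -4, so the complex anion is 1−.
A 1:1 salt means the cation carries the equal and opposite charge, 1+.
Cation: ligand charges sum to -3; for the ion to be 1+, Mo = +4.

(acetylacetonato)diiodobis(pyridine)molybdenum(IV) diamminedibromodiiodovanadate(III)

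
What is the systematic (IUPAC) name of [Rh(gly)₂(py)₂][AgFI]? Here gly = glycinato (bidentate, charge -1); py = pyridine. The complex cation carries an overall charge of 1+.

Both ions are complex: the cation is named first with the plain metal name, the anion second with the -ate form; each ion's ligands are alphabetised independently.
The complex cation is given as 1+; its ligand charges sum to -2, so Rh = +3.
A 1:1 salt means the anion carries the equal and opposite charge, 1−.
Anion: ligand charges sum to -2; for the ion to be 1−, Ag = +1.

bis(glycinato)bis(pyridine)rhodium(III) fluoroiodoargentate(I)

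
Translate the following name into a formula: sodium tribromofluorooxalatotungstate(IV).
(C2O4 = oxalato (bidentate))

Na2[WBr3(C2O4)F]

Ligands: 3 bromo (Br, -1), 1 oxalato (C2O4, -2), 1 fluoro (F, -1). Ligand charge sum = -6.
Charge balance with sodium (+1) requires 1 complex ion per 2 sodium.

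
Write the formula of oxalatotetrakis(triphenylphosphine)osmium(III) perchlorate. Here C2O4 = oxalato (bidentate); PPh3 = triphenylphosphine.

[Os(C2O4)(PPh3)4]ClO4

Ligands: 1 oxalato (C2O4, -2), 4 triphenylphosphine (PPh3, neutral). Ligand charge sum = -2.
With Os in oxidation state +3, the complex ion is [Os...]^1+.
Charge balance with perchlorate (-1) requires 1 complex ion per 1 perchlorate.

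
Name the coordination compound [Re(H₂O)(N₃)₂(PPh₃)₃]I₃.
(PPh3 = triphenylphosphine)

aquadiazidotris(triphenylphosphine)rhenium(V) iodide

The 3 iodide counter-ions carry a total charge of -3, so each complex ion is 3+.
Ligand charges: 2×azido (-1 each), 1×aqua (neutral), 3×triphenylphosphine (neutral); total -2. So Re + (-2) = 3+, giving Re = +5.
Ligands are named alphabetically: aqua before azido before triphenylphosphine.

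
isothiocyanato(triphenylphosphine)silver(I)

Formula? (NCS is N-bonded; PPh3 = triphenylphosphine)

Ligands: 1 isothiocyanato (NCS, -1), 1 triphenylphosphine (PPh3, neutral). Ligand charge sum = -1.
With Ag in oxidation state +1, the complex ion is [Ag...].

[Ag(NCS)(PPh3)]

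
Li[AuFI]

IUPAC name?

lithium fluoroiodoaurate(I)

The 1 lithium counter-ion carries a total charge of +1, so each complex ion is 1−.
Ligand charges: 1×iodo (-1 each), 1×fluoro (-1 each); total -2. So Au + (-2) = 1−, giving Au = +1.
The complex ion is anionic, so gold takes the -ate form aurate(I).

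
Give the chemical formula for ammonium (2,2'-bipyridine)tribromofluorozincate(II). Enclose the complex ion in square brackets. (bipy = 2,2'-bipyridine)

Ligands: 3 bromo (Br, -1), 1 2,2'-bipyridine (bipy, neutral), 1 fluoro (F, -1). Ligand charge sum = -4.
With Zn in oxidation state +2, the complex ion is [Zn...]^2−.
Charge balance with ammonium (+1) requires 1 complex ion per 2 ammonium.

(NH4)2[Zn(bipy)Br3F]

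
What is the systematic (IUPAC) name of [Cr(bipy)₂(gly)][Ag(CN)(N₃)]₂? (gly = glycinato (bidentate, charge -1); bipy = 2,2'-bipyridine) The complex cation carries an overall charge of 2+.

bis(2,2'-bipyridine)(glycinato)chromium(III) azidocyanoargentate(I)

The complex cation is given as 2+; its ligand charges sum to -1, so Cr = +3.
With 2 anions per cation, each anion must be 2/2 = 1−.
Anion: ligand charges sum to -2; for the ion to be 1−, Ag = +1.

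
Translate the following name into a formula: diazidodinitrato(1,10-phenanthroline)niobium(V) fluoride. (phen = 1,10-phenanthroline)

[Nb(N3)2(NO3)2(phen)]F

Ligands: 1 1,10-phenanthroline (phen, neutral), 2 nitrato (NO3, -1), 2 azido (N3, -1). Ligand charge sum = -4.
With Nb in oxidation state +5, the complex ion is [Nb...]^1+.
Charge balance with fluoride (-1) requires 1 complex ion per 1 fluoride.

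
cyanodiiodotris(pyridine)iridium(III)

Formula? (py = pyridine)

Ligands: 1 cyano (CN, -1), 2 iodo (I, -1), 3 pyridine (py, neutral). Ligand charge sum = -3.
With Ir in oxidation state +3, the complex ion is [Ir...].

[Ir(CN)I2(py)3]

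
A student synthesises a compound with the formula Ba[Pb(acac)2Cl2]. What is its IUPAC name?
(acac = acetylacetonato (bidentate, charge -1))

The 1 barium counter-ion carries a total charge of +2, so each complex ion is 2−.
Ligand charges: 2×acetylacetonato (-1 each), 2×chloro (-1 each); total -4. So Pb + (-4) = 2−, giving Pb = +2.
The complex ion is anionic, so lead takes the -ate form plumbate(II).

barium bis(acetylacetonato)dichloroplumbate(II)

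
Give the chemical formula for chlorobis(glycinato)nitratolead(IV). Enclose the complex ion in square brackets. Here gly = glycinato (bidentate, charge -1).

[PbCl(gly)2(NO3)]

Ligands: 2 glycinato (gly, -1), 1 nitrato (NO3, -1), 1 chloro (Cl, -1). Ligand charge sum = -4.
With Pb in oxidation state +4, the complex ion is [Pb...].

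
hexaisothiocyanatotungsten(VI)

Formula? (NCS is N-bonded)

[W(NCS)6]

Ligands: 6 isothiocyanato (NCS, -1). Ligand charge sum = -6.
With W in oxidation state +6, the complex ion is [W...].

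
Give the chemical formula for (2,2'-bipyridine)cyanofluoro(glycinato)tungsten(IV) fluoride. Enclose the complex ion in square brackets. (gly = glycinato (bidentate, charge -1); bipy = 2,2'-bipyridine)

[W(bipy)(CN)F(gly)]F

Ligands: 1 glycinato (gly, -1), 1 fluoro (F, -1), 1 2,2'-bipyridine (bipy, neutral), 1 cyano (CN, -1). Ligand charge sum = -3.
Charge balance with fluoride (-1) requires 1 complex ion per 1 fluoride.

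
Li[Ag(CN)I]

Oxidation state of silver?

+1

1 lithium outside the brackets (+1 each) → the complex ion is 1−.
Ligand charges: 1×I = -1; 1×CN = -1; sum -2.
Ag + (-2) = 1− ⇒ Ag is +1.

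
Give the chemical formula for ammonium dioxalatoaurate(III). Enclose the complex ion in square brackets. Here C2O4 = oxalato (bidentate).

Ligands: 2 oxalato (C2O4, -2). Ligand charge sum = -4.
With Au in oxidation state +3, the complex ion is [Au...]^1−.
Charge balance with ammonium (+1) requires 1 complex ion per 1 ammonium.

NH4[Au(C2O4)2]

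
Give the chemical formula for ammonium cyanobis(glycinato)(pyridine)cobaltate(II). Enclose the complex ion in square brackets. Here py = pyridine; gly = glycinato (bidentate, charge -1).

Ligands: 1 pyridine (py, neutral), 1 cyano (CN, -1), 2 glycinato (gly, -1). Ligand charge sum = -3.
With Co in oxidation state +2, the complex ion is [Co...]^1−.
Charge balance with ammonium (+1) requires 1 complex ion per 1 ammonium.

NH4[Co(CN)(gly)2(py)]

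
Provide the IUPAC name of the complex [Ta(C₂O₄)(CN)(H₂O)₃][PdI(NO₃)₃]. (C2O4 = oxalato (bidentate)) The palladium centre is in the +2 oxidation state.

Pd is given as +2; the anion's ligand charges sum to -4, so the complex anion is 2−.
A 1:1 salt means the cation carries the equal and opposite charge, 2+.
Cation: ligand charges sum to -3; for the ion to be 2+, Ta = +5.

triaquacyanooxalatotantalum(V) iodotrinitratopalladate(II)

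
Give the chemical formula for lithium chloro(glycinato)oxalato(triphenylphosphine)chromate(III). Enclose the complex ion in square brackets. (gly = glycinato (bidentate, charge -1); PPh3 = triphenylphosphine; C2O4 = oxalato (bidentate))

Ligands: 1 chloro (Cl, -1), 1 glycinato (gly, -1), 1 triphenylphosphine (PPh3, neutral), 1 oxalato (C2O4, -2). Ligand charge sum = -4.
Charge balance with lithium (+1) requires 1 complex ion per 1 lithium.

Li[Cr(C2O4)Cl(gly)(PPh3)]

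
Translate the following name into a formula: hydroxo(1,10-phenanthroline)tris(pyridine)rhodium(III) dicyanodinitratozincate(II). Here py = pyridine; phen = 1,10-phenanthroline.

[Rh(OH)(phen)(py)3][Zn(CN)2(NO3)2]

Cation [Rh…]: ligand charges -1, Rh(III) ⇒ ion charge 2+.
Anion [Zn…]: ligand charges -4, Zn(II) ⇒ ion charge 2−.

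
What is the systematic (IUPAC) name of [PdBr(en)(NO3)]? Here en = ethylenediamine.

bromo(ethylenediamine)nitratopalladium(II)

There is no counter-ion, so the complex is neutral overall.
Ligand charges: 1×ethylenediamine (neutral), 1×bromo (-1 each), 1×nitrato (-1 each); total -2. So Pd + (-2) = 0, giving Pd = +2.
Ligands are named alphabetically: bromo before ethylenediamine before nitrato.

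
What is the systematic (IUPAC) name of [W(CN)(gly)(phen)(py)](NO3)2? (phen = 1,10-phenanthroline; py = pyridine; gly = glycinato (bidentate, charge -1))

cyano(glycinato)(1,10-phenanthroline)(pyridine)tungsten(IV) nitrate

The 2 nitrate counter-ions carry a total charge of -2, so each complex ion is 2+.
Ligand charges: 1×1,10-phenanthroline (neutral), 1×cyano (-1 each), 1×pyridine (neutral), 1×glycinato (-1 each); total -2. So W + (-2) = 2+, giving W = +4.
Ligands are named alphabetically: cyano before glycinato before phenanthroline before pyridine.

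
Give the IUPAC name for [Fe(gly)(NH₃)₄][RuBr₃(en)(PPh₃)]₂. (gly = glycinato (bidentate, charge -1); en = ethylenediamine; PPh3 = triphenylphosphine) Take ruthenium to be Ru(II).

Ru is given as +2; the anion's ligand charges sum to -3, so the complex anion is 1−.
With 2 anions per cation, the cation must be 2×1 = 2+.
Cation: ligand charges sum to -1; for the ion to be 2+, Fe = +3.

tetraammine(glycinato)iron(III) tribromo(ethylenediamine)(triphenylphosphine)ruthenate(II)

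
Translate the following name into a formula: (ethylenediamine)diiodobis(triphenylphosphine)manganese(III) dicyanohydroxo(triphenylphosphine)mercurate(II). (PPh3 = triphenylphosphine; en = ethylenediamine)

[Mn(en)I2(PPh3)2][Hg(CN)2(OH)(PPh3)]

Cation [Mn…]: ligand charges -2, Mn(III) ⇒ ion charge 1+.
Anion [Hg…]: ligand charges -3, Hg(II) ⇒ ion charge 1−.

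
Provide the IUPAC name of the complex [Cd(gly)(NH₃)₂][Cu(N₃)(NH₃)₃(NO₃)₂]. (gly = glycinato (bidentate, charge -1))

diammine(glycinato)cadmium(II) triammineazidodinitratocuprate(II)

Both ions are complex: the cation is named first with the plain metal name, the anion second with the -ate form; each ion's ligands are alphabetised independently.
Cadmium is always +2 in its complexes; the cation's ligand charges sum to -1, so the complex cation is 1+.
A 1:1 salt means the anion carries the equal and opposite charge, 1−.
Anion: ligand charges sum to -3; for the ion to be 1−, Cu = +2.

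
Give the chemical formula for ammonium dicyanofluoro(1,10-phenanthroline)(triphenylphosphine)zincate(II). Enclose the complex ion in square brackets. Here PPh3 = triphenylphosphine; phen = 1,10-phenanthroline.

Ligands: 2 cyano (CN, -1), 1 fluoro (F, -1), 1 triphenylphosphine (PPh3, neutral), 1 1,10-phenanthroline (phen, neutral). Ligand charge sum = -3.
Charge balance with ammonium (+1) requires 1 complex ion per 1 ammonium.

NH4[Zn(CN)2F(phen)(PPh3)]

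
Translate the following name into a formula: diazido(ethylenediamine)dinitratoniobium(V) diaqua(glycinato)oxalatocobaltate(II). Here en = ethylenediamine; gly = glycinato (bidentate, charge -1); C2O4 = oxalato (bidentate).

[Nb(en)(N3)2(NO3)2][Co(C2O4)(gly)(H2O)2]

Cation [Nb…]: ligand charges -4, Nb(V) ⇒ ion charge 1+.
Anion [Co…]: ligand charges -3, Co(II) ⇒ ion charge 1−.
One 1+ cation balances one 1− anion.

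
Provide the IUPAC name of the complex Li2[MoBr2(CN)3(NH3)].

The 2 lithium counter-ions carry a total charge of +2, so each complex ion is 2−.
Ligand charges: 2×bromo (-1 each), 1×ammine (neutral), 3×cyano (-1 each); total -5. So Mo + (-5) = 2−, giving Mo = +3.
Ligands are named alphabetically: ammine before bromo before cyano.
The complex ion is anionic, so molybdenum takes the -ate form molybdate(III).

lithium amminedibromotricyanomolybdate(III)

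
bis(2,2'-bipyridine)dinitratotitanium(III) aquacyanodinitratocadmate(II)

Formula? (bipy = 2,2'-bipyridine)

[Ti(bipy)2(NO3)2][Cd(CN)(H2O)(NO3)2]

Cation [Ti…]: ligand charges -2, Ti(III) ⇒ ion charge 1+.
Anion [Cd…]: ligand charges -3, Cd(II) ⇒ ion charge 1−.
One 1+ cation balances one 1− anion.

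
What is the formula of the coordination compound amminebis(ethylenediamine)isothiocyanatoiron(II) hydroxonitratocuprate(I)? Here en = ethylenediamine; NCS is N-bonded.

Cation [Fe…]: ligand charges -1, Fe(II) ⇒ ion charge 1+.
Anion [Cu…]: ligand charges -2, Cu(I) ⇒ ion charge 1−.
One 1+ cation balances one 1− anion.

[Fe(en)2(NCS)(NH3)][Cu(NO3)(OH)]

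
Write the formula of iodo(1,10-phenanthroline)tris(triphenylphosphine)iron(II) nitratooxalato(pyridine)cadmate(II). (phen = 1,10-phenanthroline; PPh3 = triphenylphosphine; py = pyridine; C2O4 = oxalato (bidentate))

Cation [Fe…]: ligand charges -1, Fe(II) ⇒ ion charge 1+.
Anion [Cd…]: ligand charges -3, Cd(II) ⇒ ion charge 1−.
One 1+ cation balances one 1− anion.

[FeI(phen)(PPh3)3][Cd(C2O4)(NO3)(py)]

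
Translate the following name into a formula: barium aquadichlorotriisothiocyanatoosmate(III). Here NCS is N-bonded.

Ligands: 3 isothiocyanato (NCS, -1), 2 chloro (Cl, -1), 1 aqua (H2O, neutral). Ligand charge sum = -5.
With Os in oxidation state +3, the complex ion is [Os...]^2−.
Charge balance with barium (+2) requires 1 complex ion per 1 barium.

Ba[OsCl2(H2O)(NCS)3]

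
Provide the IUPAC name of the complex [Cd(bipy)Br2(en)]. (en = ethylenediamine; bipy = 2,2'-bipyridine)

There is no counter-ion, so the complex is neutral overall.
Ligand charges: 2×bromo (-1 each), 1×ethylenediamine (neutral), 1×2,2'-bipyridine (neutral); total -2. So Cd + (-2) = 0, giving Cd = +2.
Ligands are named alphabetically: bipyridine before bromo before ethylenediamine.

(2,2'-bipyridine)dibromo(ethylenediamine)cadmium(II)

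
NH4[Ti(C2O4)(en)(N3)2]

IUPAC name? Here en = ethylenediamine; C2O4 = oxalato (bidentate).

The 1 ammonium counter-ion carries a total charge of +1, so each complex ion is 1−.
Ligand charges: 1×ethylenediamine (neutral), 2×azido (-1 each), 1×oxalato (-2 each); total -4. So Ti + (-4) = 1−, giving Ti = +3.
Ligands are named alphabetically: azido before ethylenediamine before oxalato.
The complex ion is anionic, so titanium takes the -ate form titanate(III).

ammonium diazido(ethylenediamine)oxalatotitanate(III)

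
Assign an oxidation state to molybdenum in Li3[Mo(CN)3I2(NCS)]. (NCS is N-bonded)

3 lithium outside the brackets (+1 each) → the complex ion is 3−.
Ligand charges: 2×I = -2; 3×CN = -3; 1×NCS = -1; sum -6.
Mo + (-6) = 3− ⇒ Mo is +3.

+3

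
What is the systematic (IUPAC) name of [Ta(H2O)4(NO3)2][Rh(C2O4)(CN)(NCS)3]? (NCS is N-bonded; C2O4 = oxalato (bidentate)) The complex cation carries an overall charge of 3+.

Both ions are complex: the cation is named first with the plain metal name, the anion second with the -ate form; each ion's ligands are alphabetised independently.
The complex cation is given as 3+; its ligand charges sum to -2, so Ta = +5.
A 1:1 salt means the anion carries the equal and opposite charge, 3−.
Anion: ligand charges sum to -6; for the ion to be 3−, Rh = +3.

tetraaquadinitratotantalum(V) cyanotriisothiocyanatooxalatorhodate(III)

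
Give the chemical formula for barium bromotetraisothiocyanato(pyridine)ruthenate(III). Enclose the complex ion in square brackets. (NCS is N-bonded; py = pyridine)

Ba[RuBr(NCS)4(py)]

Ligands: 1 bromo (Br, -1), 4 isothiocyanato (NCS, -1), 1 pyridine (py, neutral). Ligand charge sum = -5.
Charge balance with barium (+2) requires 1 complex ion per 1 barium.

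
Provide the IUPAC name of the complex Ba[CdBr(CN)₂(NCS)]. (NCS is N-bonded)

barium bromodicyanoisothiocyanatocadmate(II)

The 1 barium counter-ion carries a total charge of +2, so each complex ion is 2−.
Ligand charges: 1×isothiocyanato (-1 each), 2×cyano (-1 each), 1×bromo (-1 each); total -4. So Cd + (-4) = 2−, giving Cd = +2.
The complex ion is anionic, so cadmium takes the -ate form cadmate(II).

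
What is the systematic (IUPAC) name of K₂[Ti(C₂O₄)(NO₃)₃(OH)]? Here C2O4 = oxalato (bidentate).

potassium hydroxotrinitratooxalatotitanate(IV)

The 2 potassium counter-ions carry a total charge of +2, so each complex ion is 2−.
Ligand charges: 3×nitrato (-1 each), 1×oxalato (-2 each), 1×hydroxo (-1 each); total -6. So Ti + (-6) = 2−, giving Ti = +4.
Ligands are named alphabetically: hydroxo before nitrato before oxalato.
The complex ion is anionic, so titanium takes the -ate form titanate(IV).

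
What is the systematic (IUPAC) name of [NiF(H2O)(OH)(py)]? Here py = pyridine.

There is no counter-ion, so the complex is neutral overall.
Ligand charges: 1×aqua (neutral), 1×fluoro (-1 each), 1×hydroxo (-1 each), 1×pyridine (neutral); total -2. So Ni + (-2) = 0, giving Ni = +2.
Ligands are named alphabetically: aqua before fluoro before hydroxo before pyridine.

aquafluorohydroxo(pyridine)nickel(II)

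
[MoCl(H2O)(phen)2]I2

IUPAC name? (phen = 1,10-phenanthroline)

aquachlorobis(1,10-phenanthroline)molybdenum(III) iodide

The 2 iodide counter-ions carry a total charge of -2, so each complex ion is 2+.
Ligand charges: 1×chloro (-1 each), 1×aqua (neutral), 2×1,10-phenanthroline (neutral); total -1. So Mo + (-1) = 2+, giving Mo = +3.
Ligands are named alphabetically: aqua before chloro before phenanthroline.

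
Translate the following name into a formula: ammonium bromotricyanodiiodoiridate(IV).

Ligands: 1 bromo (Br, -1), 3 cyano (CN, -1), 2 iodo (I, -1). Ligand charge sum = -6.
With Ir in oxidation state +4, the complex ion is [Ir...]^2−.
Charge balance with ammonium (+1) requires 1 complex ion per 2 ammonium.

(NH4)2[IrBr(CN)3I2]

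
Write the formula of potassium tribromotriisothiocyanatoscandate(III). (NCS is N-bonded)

K3[ScBr3(NCS)3]

Ligands: 3 bromo (Br, -1), 3 isothiocyanato (NCS, -1). Ligand charge sum = -6.
With Sc in oxidation state +3, the complex ion is [Sc...]^3−.
Charge balance with potassium (+1) requires 1 complex ion per 3 potassium.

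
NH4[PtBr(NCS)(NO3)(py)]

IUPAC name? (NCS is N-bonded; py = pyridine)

ammonium bromoisothiocyanatonitrato(pyridine)platinate(II)

The 1 ammonium counter-ion carries a total charge of +1, so each complex ion is 1−.
Ligand charges: 1×isothiocyanato (-1 each), 1×nitrato (-1 each), 1×bromo (-1 each), 1×pyridine (neutral); total -3. So Pt + (-3) = 1−, giving Pt = +2.
Ligands are named alphabetically: bromo before isothiocyanato before nitrato before pyridine.
The complex ion is anionic, so platinum takes the -ate form platinate(II).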